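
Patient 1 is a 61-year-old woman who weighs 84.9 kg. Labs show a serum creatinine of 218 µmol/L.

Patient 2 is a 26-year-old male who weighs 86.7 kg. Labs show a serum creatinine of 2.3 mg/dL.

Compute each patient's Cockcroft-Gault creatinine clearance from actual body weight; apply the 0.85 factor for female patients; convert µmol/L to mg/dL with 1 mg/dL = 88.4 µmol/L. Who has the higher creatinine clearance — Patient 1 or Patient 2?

Patient 2

Patient 1: SCr = 218 / 88.4 = 2.466 mg/dL
Patient 1: CrCl = (140 − 61) × 84.9 / (72 × 2.466) × 0.85 = 6707.1 / 177.55 × 0.85 ≈ 32.1 mL/min
Patient 2: CrCl = (140 − 26) × 86.7 / (72 × 2.3) = 9883.8 / 165.60 ≈ 59.7 mL/min
32.1 vs 59.7 mL/min → Patient 2 is higher.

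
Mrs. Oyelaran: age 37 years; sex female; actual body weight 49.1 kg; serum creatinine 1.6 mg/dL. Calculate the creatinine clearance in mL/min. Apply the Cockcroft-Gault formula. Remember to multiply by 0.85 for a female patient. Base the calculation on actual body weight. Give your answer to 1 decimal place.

37.3 mL/min

CrCl = (140 − 37) × 49.1 / (72 × 1.6) × 0.85 = 5057.3 / 115.20 × 0.85 ≈ 37.3 mL/min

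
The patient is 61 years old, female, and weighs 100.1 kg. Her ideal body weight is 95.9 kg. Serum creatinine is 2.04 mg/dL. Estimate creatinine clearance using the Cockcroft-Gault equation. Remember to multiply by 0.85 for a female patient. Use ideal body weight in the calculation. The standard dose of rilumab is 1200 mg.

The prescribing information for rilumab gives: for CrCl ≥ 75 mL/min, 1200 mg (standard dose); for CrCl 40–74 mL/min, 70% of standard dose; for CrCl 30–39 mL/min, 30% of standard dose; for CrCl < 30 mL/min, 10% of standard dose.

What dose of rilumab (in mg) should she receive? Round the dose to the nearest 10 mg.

840 mg

CrCl = (140 − 61) × 95.9 / (72 × 2.04) × 0.85 = 7576.1 / 146.88 × 0.85 ≈ 43.8 mL/min
CrCl ≈ 44 mL/min → bracket 40–74 mL/min.
70% of 1200 mg = 840 mg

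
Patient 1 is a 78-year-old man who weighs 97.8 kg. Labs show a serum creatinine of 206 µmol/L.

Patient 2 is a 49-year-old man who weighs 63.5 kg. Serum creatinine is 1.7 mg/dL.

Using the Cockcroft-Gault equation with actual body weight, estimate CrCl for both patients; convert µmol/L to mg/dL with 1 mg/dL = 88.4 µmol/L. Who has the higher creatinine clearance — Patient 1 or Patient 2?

Patient 1: SCr = 206 / 88.4 = 2.33 mg/dL
Patient 1: CrCl = (140 − 78) × 97.8 / (72 × 2.33) = 6063.6 / 167.76 ≈ 36.1 mL/min
Patient 2: CrCl = (140 − 49) × 63.5 / (72 × 1.7) = 5778.5 / 122.40 ≈ 47.2 mL/min
36.1 vs 47.2 mL/min → Patient 2 is higher.

Patient 2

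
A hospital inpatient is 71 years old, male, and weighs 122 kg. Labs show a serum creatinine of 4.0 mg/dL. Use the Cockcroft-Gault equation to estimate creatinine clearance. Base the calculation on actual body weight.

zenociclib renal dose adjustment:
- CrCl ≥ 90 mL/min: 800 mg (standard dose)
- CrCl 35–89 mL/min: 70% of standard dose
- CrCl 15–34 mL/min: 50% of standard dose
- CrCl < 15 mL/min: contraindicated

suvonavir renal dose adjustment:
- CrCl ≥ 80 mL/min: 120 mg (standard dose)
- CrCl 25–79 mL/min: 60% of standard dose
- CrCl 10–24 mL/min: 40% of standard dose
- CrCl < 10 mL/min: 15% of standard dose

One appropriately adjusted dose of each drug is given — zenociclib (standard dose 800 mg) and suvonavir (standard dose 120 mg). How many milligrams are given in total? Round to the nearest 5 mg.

470 mg

CrCl = (140 − 71) × 122 / (72 × 4) = 8418.0 / 288.00 ≈ 29.2 mL/min
CrCl ≈ 29 mL/min.
zenociclib: 15–34 mL/min → 50% of 800 mg = 400 mg.
suvonavir: 25–79 mL/min → 60% of 120 mg = 72 mg.
Total = 400 + 72 = 472 mg.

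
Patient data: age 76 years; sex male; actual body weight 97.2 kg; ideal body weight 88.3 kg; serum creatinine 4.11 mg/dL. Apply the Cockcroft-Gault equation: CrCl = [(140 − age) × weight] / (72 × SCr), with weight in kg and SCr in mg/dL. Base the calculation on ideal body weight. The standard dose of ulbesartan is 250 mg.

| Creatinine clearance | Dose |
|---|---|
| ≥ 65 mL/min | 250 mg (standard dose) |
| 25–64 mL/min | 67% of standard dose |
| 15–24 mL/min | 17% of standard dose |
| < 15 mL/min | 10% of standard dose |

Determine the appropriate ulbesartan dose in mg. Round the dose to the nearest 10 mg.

CrCl = (140 − 76) × 88.3 / (72 × 4.11) = 5651.2 / 295.92 ≈ 19.1 mL/min
CrCl ≈ 19 mL/min → bracket 15–24 mL/min.
17% of 250 mg = 42.5 mg → 40 mg

40 mg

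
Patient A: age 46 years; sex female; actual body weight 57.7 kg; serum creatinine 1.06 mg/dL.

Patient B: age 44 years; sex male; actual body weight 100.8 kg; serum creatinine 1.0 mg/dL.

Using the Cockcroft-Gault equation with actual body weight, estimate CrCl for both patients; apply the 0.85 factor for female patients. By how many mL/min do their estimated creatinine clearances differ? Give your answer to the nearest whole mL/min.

Patient A: CrCl = (140 − 46) × 57.7 / (72 × 1.06) × 0.85 = 5423.8 / 76.32 × 0.85 ≈ 60.4 mL/min
Patient B: CrCl = (140 − 44) × 100.8 / (72 × 1) = 9676.8 / 72.00 ≈ 134.4 mL/min
|60.4 − 134.4| = 74.0 mL/min

74 mL/min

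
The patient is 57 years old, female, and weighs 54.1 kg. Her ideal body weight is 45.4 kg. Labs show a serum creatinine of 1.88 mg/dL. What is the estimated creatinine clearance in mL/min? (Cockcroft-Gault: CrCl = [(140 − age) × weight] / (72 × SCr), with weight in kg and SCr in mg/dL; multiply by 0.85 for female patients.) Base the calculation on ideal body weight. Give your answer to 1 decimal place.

23.7 mL/min

CrCl = (140 − 57) × 45.4 / (72 × 1.88) × 0.85 = 3768.2 / 135.36 × 0.85 ≈ 23.7 mL/min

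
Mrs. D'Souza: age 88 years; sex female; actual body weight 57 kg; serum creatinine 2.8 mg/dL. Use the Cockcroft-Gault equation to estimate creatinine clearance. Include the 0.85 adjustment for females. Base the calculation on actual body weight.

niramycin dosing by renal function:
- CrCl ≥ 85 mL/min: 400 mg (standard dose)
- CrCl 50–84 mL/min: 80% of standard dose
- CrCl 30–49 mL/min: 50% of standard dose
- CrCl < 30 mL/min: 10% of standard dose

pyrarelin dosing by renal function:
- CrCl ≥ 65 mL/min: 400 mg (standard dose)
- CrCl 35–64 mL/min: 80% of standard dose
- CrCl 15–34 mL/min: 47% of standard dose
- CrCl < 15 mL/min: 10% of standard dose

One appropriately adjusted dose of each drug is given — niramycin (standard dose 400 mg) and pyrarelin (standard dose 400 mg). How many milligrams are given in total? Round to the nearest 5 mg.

80 mg

CrCl = (140 − 88) × 57 / (72 × 2.8) × 0.85 = 2964.0 / 201.60 × 0.85 ≈ 12.5 mL/min
CrCl ≈ 12 mL/min.
niramycin: < 30 mL/min → 10% of 400 mg = 40 mg.
pyrarelin: < 15 mL/min → 10% of 400 mg = 40 mg.
Total = 40 + 40 = 80 mg.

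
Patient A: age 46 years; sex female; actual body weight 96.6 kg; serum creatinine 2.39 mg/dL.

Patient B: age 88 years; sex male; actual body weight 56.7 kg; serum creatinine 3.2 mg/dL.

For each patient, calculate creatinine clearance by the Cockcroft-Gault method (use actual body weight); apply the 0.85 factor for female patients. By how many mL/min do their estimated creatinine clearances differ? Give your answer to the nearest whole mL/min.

32 mL/min

Patient A: CrCl = (140 − 46) × 96.6 / (72 × 2.39) × 0.85 = 9080.4 / 172.08 × 0.85 ≈ 44.9 mL/min
Patient B: CrCl = (140 − 88) × 56.7 / (72 × 3.2) = 2948.4 / 230.40 ≈ 12.8 mL/min
|44.9 − 12.8| = 32.1 mL/min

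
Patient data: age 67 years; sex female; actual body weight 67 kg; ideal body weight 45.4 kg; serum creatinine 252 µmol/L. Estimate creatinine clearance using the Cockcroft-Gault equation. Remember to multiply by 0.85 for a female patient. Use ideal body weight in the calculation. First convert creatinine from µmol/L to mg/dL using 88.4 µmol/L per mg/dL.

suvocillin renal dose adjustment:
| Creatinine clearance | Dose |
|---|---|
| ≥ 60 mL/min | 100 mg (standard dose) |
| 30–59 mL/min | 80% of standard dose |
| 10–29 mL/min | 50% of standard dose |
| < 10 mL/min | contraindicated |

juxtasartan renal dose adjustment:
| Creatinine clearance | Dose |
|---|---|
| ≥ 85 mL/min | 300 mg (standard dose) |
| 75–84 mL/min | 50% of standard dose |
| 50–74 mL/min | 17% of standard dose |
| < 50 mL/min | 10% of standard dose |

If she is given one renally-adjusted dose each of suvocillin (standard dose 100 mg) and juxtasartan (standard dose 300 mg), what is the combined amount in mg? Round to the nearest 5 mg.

SCr = 252 / 88.4 = 2.851 mg/dL
CrCl = (140 − 67) × 45.4 / (72 × 2.851) × 0.85 = 3314.2 / 205.27 × 0.85 ≈ 13.7 mL/min
CrCl ≈ 14 mL/min.
suvocillin: 10–29 mL/min → 50% of 100 mg = 50 mg.
juxtasartan: < 50 mL/min → 10% of 300 mg = 30 mg.
Total = 50 + 30 = 80 mg.

80 mg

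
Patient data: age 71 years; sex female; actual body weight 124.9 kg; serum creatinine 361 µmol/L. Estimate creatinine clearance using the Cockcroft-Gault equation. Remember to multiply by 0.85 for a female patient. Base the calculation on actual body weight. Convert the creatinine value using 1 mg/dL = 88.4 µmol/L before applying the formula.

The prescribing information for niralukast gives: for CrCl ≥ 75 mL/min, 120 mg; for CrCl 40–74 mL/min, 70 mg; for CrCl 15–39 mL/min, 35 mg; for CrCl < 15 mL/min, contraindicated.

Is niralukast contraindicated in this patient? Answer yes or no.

SCr = 361 / 88.4 = 4.084 mg/dL
CrCl = (140 − 71) × 124.9 / (72 × 4.084) × 0.85 = 8618.1 / 294.05 × 0.85 ≈ 24.9 mL/min
CrCl ≈ 25 mL/min, which is ≥ 15 mL/min.

no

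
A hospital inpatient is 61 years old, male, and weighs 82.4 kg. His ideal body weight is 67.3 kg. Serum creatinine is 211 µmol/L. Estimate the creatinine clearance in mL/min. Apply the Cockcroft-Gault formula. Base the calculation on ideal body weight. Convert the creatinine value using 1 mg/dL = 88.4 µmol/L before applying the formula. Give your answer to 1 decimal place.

SCr = 211 / 88.4 = 2.387 mg/dL
CrCl = (140 − 61) × 67.3 / (72 × 2.387) = 5316.7 / 171.86 ≈ 30.9 mL/min

30.9 mL/min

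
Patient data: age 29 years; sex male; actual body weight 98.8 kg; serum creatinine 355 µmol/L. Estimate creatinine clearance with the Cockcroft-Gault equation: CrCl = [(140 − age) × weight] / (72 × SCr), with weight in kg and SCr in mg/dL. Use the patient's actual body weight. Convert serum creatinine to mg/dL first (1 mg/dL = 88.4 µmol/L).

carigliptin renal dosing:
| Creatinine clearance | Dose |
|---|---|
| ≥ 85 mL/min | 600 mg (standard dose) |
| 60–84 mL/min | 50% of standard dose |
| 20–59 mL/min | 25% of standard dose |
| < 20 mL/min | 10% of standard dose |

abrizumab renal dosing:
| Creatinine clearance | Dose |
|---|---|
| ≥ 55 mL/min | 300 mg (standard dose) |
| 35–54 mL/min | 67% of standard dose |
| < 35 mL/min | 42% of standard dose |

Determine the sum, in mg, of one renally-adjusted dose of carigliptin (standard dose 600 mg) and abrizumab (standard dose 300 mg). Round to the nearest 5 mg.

SCr = 355 / 88.4 = 4.016 mg/dL
CrCl = (140 − 29) × 98.8 / (72 × 4.016) = 10966.8 / 289.15 ≈ 37.9 mL/min
CrCl ≈ 38 mL/min.
carigliptin: 20–59 mL/min → 25% of 600 mg = 150 mg.
abrizumab: 35–54 mL/min → 67% of 300 mg = 201 mg.
Total = 150 + 201 = 351 mg.

350 mg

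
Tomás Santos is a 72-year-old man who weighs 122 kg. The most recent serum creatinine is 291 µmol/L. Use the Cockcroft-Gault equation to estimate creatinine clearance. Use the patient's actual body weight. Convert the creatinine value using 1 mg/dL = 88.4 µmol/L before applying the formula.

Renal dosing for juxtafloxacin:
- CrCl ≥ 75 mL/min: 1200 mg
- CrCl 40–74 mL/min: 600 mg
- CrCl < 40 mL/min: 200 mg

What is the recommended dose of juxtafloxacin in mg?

200 mg

SCr = 291 / 88.4 = 3.292 mg/dL
CrCl = (140 − 72) × 122 / (72 × 3.292) = 8296.0 / 237.02 ≈ 35.0 mL/min
CrCl ≈ 35 mL/min → bracket < 40 mL/min.
Dose for this bracket: 200 mg.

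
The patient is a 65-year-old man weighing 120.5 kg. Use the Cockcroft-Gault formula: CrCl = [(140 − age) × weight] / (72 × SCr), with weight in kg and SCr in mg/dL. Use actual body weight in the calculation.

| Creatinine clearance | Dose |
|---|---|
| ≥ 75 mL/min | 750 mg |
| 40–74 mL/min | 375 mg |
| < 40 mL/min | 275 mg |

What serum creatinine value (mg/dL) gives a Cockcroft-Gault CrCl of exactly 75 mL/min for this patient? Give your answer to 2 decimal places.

Standard dose requires CrCl ≥ 75 mL/min.
Set (140 − 65) × 120.5 / (72 × SCr) = 75
SCr = (140 − 65) × 120.5 / (72 × 75) = 1.674 mg/dL

1.67 mg/dL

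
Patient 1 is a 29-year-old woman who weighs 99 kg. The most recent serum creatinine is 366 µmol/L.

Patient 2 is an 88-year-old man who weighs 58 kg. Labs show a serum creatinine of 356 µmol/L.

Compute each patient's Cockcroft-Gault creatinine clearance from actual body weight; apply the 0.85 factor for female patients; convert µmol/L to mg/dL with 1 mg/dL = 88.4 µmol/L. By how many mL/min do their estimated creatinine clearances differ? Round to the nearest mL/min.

21 mL/min

Patient 1: SCr = 366 / 88.4 = 4.14 mg/dL
Patient 1: CrCl = (140 − 29) × 99 / (72 × 4.14) × 0.85 = 10989.0 / 298.08 × 0.85 ≈ 31.3 mL/min
Patient 2: SCr = 356 / 88.4 = 4.027 mg/dL
Patient 2: CrCl = (140 − 88) × 58 / (72 × 4.027) = 3016.0 / 289.94 ≈ 10.4 mL/min
|31.3 − 10.4| = 20.9 mL/min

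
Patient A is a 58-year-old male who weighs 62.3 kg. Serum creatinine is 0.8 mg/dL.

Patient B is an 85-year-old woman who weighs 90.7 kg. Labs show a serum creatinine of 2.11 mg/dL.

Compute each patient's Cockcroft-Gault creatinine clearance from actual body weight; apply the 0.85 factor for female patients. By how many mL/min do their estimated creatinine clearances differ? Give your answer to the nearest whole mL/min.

61 mL/min

Patient A: CrCl = (140 − 58) × 62.3 / (72 × 0.8) = 5108.6 / 57.60 ≈ 88.7 mL/min
Patient B: CrCl = (140 − 85) × 90.7 / (72 × 2.11) × 0.85 = 4988.5 / 151.92 × 0.85 ≈ 27.9 mL/min
|88.7 − 27.9| = 60.8 mL/min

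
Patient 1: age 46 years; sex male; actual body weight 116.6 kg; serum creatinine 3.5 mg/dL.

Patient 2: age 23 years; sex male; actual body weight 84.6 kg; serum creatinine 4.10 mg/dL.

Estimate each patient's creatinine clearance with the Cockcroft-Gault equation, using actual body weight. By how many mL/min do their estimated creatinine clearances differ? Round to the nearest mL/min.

10 mL/min

Patient 1: CrCl = (140 − 46) × 116.6 / (72 × 3.5) = 10960.4 / 252.00 ≈ 43.5 mL/min
Patient 2: CrCl = (140 − 23) × 84.6 / (72 × 4.1) = 9898.2 / 295.20 ≈ 33.5 mL/min
|43.5 − 33.5| = 10.0 mL/min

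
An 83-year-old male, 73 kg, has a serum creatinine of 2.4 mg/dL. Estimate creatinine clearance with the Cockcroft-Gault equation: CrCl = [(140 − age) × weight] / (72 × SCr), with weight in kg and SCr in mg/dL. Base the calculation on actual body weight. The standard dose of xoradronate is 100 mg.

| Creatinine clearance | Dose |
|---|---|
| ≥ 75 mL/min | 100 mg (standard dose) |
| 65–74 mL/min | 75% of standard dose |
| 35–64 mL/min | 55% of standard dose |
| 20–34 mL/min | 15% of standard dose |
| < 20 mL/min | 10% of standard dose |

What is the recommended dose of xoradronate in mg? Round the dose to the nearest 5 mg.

CrCl = (140 − 83) × 73 / (72 × 2.4) = 4161.0 / 172.80 ≈ 24.1 mL/min
CrCl ≈ 24 mL/min → bracket 20–34 mL/min.
15% of 100 mg = 15 mg

15 mg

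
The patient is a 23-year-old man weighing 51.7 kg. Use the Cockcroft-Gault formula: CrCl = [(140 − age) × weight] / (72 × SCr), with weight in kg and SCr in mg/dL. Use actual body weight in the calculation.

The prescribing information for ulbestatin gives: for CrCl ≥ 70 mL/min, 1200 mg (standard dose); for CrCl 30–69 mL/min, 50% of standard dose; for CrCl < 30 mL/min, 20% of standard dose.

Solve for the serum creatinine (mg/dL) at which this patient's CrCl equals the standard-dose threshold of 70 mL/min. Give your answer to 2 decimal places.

1.20 mg/dL

Standard dose requires CrCl ≥ 70 mL/min.
Set (140 − 23) × 51.7 / (72 × SCr) = 70
SCr = (140 − 23) × 51.7 / (72 × 70) = 1.200 mg/dL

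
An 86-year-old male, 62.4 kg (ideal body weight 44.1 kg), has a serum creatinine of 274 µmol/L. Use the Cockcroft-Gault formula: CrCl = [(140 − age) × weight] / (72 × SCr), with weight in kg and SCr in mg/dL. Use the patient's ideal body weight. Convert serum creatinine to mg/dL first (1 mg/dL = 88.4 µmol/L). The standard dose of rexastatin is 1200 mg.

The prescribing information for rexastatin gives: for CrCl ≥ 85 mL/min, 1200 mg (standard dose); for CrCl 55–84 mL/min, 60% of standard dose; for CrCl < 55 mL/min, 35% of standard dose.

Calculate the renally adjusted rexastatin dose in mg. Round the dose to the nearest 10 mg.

SCr = 274 / 88.4 = 3.1 mg/dL
CrCl = (140 − 86) × 44.1 / (72 × 3.1) = 2381.4 / 223.20 ≈ 10.7 mL/min
CrCl ≈ 11 mL/min → bracket < 55 mL/min.
35% of 1200 mg = 420 mg

420 mg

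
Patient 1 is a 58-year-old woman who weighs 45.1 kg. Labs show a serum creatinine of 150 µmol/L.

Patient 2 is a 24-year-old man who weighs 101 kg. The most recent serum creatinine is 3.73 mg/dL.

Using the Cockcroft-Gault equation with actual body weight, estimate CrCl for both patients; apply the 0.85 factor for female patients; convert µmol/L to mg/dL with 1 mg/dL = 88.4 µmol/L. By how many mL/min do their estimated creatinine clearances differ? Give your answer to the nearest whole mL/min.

18 mL/min

Patient 1: SCr = 150 / 88.4 = 1.697 mg/dL
Patient 1: CrCl = (140 − 58) × 45.1 / (72 × 1.697) × 0.85 = 3698.2 / 122.18 × 0.85 ≈ 25.7 mL/min
Patient 2: CrCl = (140 − 24) × 101 / (72 × 3.73) = 11716.0 / 268.56 ≈ 43.6 mL/min
|25.7 − 43.6| = 17.9 mL/min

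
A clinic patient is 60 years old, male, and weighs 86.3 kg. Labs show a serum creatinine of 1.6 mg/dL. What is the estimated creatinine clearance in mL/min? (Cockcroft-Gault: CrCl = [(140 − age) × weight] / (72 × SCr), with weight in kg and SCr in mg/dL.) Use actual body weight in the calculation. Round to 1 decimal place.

CrCl = (140 − 60) × 86.3 / (72 × 1.6) = 6904.0 / 115.20 ≈ 59.9 mL/min

59.9 mL/min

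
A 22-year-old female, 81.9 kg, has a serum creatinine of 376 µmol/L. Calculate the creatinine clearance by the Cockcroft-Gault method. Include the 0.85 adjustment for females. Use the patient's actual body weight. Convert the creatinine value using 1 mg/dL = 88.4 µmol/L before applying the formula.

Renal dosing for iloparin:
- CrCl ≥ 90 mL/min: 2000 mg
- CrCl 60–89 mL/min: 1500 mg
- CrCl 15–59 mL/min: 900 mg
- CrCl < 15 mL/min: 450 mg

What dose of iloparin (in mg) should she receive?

SCr = 376 / 88.4 = 4.253 mg/dL
CrCl = (140 − 22) × 81.9 / (72 × 4.253) × 0.85 = 9664.2 / 306.22 × 0.85 ≈ 26.8 mL/min
CrCl ≈ 27 mL/min → bracket 15–59 mL/min.
Dose for this bracket: 900 mg.

900 mg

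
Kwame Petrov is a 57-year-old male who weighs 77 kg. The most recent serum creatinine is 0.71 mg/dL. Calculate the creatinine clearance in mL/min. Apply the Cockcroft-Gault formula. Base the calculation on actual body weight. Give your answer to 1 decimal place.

125.0 mL/min

CrCl = (140 − 57) × 77 / (72 × 0.71) = 6391.0 / 51.12 ≈ 125.0 mL/min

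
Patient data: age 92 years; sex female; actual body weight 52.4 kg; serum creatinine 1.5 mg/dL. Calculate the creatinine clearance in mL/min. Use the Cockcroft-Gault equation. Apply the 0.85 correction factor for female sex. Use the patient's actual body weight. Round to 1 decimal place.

19.8 mL/min

CrCl = (140 − 92) × 52.4 / (72 × 1.5) × 0.85 = 2515.2 / 108.00 × 0.85 ≈ 19.8 mL/min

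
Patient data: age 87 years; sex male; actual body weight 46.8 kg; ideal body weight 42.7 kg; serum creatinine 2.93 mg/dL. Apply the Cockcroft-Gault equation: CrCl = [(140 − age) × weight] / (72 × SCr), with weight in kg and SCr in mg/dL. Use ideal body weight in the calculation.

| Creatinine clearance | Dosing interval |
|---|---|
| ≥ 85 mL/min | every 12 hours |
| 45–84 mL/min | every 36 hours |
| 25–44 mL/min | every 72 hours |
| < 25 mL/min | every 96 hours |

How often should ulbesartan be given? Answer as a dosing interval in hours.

CrCl = (140 − 87) × 42.7 / (72 × 2.93) = 2263.1 / 210.96 ≈ 10.7 mL/min
CrCl ≈ 11 mL/min → bracket < 25 mL/min → every 96 hours.

every 96 hours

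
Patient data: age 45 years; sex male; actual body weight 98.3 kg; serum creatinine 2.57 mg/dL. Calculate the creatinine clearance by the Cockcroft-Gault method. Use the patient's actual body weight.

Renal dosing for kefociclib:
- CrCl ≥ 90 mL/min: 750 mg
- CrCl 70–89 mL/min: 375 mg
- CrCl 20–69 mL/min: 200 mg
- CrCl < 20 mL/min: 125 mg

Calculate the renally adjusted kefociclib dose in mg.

200 mg

CrCl = (140 − 45) × 98.3 / (72 × 2.57) = 9338.5 / 185.04 ≈ 50.5 mL/min
CrCl ≈ 50 mL/min → bracket 20–69 mL/min.
Dose for this bracket: 200 mg.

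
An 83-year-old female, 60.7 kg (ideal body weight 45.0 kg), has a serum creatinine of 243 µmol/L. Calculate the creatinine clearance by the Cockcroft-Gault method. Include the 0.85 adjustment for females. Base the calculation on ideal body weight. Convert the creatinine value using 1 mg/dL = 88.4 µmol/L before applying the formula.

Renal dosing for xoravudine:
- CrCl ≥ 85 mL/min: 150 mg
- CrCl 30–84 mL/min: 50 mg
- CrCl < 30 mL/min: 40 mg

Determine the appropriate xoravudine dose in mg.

40 mg

SCr = 243 / 88.4 = 2.749 mg/dL
CrCl = (140 − 83) × 45 / (72 × 2.749) × 0.85 = 2565.0 / 197.93 × 0.85 ≈ 11.0 mL/min
CrCl ≈ 11 mL/min → bracket < 30 mL/min.
Dose for this bracket: 40 mg.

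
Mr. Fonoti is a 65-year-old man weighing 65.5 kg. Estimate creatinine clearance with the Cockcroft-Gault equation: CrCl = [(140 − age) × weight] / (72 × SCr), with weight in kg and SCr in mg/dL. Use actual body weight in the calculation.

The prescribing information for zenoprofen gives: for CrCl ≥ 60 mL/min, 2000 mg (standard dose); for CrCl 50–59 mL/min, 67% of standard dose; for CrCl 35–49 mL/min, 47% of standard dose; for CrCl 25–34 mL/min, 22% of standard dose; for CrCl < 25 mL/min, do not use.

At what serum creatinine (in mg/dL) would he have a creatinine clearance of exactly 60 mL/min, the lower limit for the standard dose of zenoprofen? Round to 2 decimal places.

Standard dose requires CrCl ≥ 60 mL/min.
Set (140 − 65) × 65.5 / (72 × SCr) = 60
SCr = (140 − 65) × 65.5 / (72 × 60) = 1.137 mg/dL

1.14 mg/dL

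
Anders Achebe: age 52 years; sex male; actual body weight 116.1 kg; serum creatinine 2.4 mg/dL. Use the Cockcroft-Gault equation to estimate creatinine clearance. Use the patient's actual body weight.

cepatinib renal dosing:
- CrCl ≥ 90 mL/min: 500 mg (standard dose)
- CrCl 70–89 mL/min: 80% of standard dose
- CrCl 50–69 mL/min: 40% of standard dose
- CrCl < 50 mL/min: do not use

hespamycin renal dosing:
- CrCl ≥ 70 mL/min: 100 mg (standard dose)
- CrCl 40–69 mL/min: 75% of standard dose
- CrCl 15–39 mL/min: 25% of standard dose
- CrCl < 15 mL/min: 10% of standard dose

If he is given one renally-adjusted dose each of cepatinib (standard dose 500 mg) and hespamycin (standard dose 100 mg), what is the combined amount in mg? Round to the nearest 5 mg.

CrCl = (140 − 52) × 116.1 / (72 × 2.4) = 10216.8 / 172.80 ≈ 59.1 mL/min
CrCl ≈ 59 mL/min.
cepatinib: 50–69 mL/min → 40% of 500 mg = 200 mg.
hespamycin: 40–69 mL/min → 75% of 100 mg = 75 mg.
Total = 200 + 75 = 275 mg.

275 mg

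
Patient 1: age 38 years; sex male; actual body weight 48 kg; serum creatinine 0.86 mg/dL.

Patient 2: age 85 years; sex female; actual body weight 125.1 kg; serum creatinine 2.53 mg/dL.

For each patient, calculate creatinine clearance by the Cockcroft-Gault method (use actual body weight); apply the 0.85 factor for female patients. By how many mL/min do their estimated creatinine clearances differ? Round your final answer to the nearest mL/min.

47 mL/min

Patient 1: CrCl = (140 − 38) × 48 / (72 × 0.86) = 4896.0 / 61.92 ≈ 79.1 mL/min
Patient 2: CrCl = (140 − 85) × 125.1 / (72 × 2.53) × 0.85 = 6880.5 / 182.16 × 0.85 ≈ 32.1 mL/min
|79.1 − 32.1| = 47.0 mL/min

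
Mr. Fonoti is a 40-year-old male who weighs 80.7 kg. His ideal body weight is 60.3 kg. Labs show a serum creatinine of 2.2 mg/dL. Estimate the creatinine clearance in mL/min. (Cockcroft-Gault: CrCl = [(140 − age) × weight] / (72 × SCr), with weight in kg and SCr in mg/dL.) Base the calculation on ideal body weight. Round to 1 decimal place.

38.1 mL/min

CrCl = (140 − 40) × 60.3 / (72 × 2.2) = 6030.0 / 158.40 ≈ 38.1 mL/min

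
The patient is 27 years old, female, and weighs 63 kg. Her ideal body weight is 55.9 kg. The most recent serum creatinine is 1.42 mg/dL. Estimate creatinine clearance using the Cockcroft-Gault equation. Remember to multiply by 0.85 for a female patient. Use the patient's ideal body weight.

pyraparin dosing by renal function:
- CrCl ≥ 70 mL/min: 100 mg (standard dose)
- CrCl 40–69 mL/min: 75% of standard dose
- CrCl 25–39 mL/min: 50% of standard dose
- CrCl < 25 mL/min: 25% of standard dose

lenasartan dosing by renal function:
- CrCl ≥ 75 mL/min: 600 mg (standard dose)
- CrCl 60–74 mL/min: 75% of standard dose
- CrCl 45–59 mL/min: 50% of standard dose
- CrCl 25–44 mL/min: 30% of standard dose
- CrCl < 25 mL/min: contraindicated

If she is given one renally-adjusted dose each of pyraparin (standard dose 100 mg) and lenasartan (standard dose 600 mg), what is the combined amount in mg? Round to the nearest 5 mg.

375 mg

CrCl = (140 − 27) × 55.9 / (72 × 1.42) × 0.85 = 6316.7 / 102.24 × 0.85 ≈ 52.5 mL/min
CrCl ≈ 53 mL/min.
pyraparin: 40–69 mL/min → 75% of 100 mg = 75 mg.
lenasartan: 45–59 mL/min → 50% of 600 mg = 300 mg.
Total = 75 + 300 = 375 mg.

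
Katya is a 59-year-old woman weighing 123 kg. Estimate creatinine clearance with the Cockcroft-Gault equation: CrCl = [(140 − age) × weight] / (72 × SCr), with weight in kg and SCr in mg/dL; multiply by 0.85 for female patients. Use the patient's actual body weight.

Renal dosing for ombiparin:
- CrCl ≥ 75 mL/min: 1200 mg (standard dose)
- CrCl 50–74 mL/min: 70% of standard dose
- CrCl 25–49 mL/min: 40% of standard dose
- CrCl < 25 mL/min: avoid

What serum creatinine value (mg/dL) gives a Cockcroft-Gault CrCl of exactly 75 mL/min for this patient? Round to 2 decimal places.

1.57 mg/dL

Standard dose requires CrCl ≥ 75 mL/min.
Set (140 − 59) × 123 × 0.85 / (72 × SCr) = 75
SCr = (140 − 59) × 123 × 0.85 / (72 × 75) = 1.568 mg/dL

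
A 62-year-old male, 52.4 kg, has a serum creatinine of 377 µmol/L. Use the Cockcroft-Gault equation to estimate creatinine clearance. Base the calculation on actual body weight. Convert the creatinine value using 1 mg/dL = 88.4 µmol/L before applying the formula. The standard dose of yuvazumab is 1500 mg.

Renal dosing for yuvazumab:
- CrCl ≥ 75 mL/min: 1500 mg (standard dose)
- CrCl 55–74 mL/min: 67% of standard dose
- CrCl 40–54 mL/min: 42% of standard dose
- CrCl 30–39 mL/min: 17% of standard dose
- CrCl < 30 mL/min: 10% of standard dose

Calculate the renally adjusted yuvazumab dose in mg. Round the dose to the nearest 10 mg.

150 mg

SCr = 377 / 88.4 = 4.265 mg/dL
CrCl = (140 − 62) × 52.4 / (72 × 4.265) = 4087.2 / 307.08 ≈ 13.3 mL/min
CrCl ≈ 13 mL/min → bracket < 30 mL/min.
10% of 1500 mg = 150 mg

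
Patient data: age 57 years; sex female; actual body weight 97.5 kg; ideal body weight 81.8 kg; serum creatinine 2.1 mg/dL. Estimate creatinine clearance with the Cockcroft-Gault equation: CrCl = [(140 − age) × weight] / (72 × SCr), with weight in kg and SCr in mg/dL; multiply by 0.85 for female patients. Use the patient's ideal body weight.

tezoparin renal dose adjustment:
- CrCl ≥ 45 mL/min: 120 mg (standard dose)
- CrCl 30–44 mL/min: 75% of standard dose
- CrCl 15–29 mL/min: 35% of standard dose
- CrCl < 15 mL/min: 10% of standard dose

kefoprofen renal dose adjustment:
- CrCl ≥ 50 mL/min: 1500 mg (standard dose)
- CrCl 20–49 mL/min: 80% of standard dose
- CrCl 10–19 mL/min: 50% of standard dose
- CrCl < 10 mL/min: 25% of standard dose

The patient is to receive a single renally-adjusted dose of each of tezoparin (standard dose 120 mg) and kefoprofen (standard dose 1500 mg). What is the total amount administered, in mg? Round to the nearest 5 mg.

1290 mg

CrCl = (140 − 57) × 81.8 / (72 × 2.1) × 0.85 = 6789.4 / 151.20 × 0.85 ≈ 38.2 mL/min
CrCl ≈ 38 mL/min.
tezoparin: 30–44 mL/min → 75% of 120 mg = 90 mg.
kefoprofen: 20–49 mL/min → 80% of 1500 mg = 1200 mg.
Total = 90 + 1200 = 1290 mg.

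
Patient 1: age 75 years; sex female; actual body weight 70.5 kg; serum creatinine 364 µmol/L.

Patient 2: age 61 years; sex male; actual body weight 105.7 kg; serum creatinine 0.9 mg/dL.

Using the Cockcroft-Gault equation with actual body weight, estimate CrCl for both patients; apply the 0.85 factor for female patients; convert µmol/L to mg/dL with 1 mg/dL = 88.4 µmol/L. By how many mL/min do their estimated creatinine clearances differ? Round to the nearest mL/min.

Patient 1: SCr = 364 / 88.4 = 4.118 mg/dL
Patient 1: CrCl = (140 − 75) × 70.5 / (72 × 4.118) × 0.85 = 4582.5 / 296.50 × 0.85 ≈ 13.1 mL/min
Patient 2: CrCl = (140 − 61) × 105.7 / (72 × 0.9) = 8350.3 / 64.80 ≈ 128.9 mL/min
|13.1 − 128.9| = 115.8 mL/min

116 mL/min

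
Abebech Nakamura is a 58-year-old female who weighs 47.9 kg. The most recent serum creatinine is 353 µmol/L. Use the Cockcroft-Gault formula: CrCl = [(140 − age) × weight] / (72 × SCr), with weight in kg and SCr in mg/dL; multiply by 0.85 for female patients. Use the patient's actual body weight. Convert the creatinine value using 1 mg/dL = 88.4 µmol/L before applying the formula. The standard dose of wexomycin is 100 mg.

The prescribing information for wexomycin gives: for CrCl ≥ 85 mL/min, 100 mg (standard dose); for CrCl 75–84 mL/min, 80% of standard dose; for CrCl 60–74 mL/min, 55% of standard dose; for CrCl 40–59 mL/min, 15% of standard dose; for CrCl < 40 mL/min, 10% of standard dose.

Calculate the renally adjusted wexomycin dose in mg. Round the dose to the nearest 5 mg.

SCr = 353 / 88.4 = 3.993 mg/dL
CrCl = (140 − 58) × 47.9 / (72 × 3.993) × 0.85 = 3927.8 / 287.50 × 0.85 ≈ 11.6 mL/min
CrCl ≈ 12 mL/min → bracket < 40 mL/min.
10% of 100 mg = 10 mg

10 mg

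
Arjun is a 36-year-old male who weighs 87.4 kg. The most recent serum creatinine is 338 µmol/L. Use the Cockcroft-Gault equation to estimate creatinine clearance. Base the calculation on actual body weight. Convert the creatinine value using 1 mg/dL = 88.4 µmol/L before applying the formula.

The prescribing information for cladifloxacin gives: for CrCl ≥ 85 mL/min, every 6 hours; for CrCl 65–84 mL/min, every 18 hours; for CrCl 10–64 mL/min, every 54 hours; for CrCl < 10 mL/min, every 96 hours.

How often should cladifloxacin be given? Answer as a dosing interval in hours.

SCr = 338 / 88.4 = 3.824 mg/dL
CrCl = (140 − 36) × 87.4 / (72 × 3.824) = 9089.6 / 275.33 ≈ 33.0 mL/min
CrCl ≈ 33 mL/min → bracket 10–64 mL/min → every 54 hours.

every 54 hours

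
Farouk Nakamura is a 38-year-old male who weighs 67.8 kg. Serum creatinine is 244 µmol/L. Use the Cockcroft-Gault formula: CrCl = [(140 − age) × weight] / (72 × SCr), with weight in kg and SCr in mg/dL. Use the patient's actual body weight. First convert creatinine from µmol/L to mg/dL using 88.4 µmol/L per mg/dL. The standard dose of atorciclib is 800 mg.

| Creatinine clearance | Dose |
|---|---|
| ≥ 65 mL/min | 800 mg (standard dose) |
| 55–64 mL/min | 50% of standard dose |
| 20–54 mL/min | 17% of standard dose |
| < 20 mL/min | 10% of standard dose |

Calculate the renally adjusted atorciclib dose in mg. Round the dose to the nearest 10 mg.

140 mg

SCr = 244 / 88.4 = 2.76 mg/dL
CrCl = (140 − 38) × 67.8 / (72 × 2.76) = 6915.6 / 198.72 ≈ 34.8 mL/min
CrCl ≈ 35 mL/min → bracket 20–54 mL/min.
17% of 800 mg = 136 mg → 140 mg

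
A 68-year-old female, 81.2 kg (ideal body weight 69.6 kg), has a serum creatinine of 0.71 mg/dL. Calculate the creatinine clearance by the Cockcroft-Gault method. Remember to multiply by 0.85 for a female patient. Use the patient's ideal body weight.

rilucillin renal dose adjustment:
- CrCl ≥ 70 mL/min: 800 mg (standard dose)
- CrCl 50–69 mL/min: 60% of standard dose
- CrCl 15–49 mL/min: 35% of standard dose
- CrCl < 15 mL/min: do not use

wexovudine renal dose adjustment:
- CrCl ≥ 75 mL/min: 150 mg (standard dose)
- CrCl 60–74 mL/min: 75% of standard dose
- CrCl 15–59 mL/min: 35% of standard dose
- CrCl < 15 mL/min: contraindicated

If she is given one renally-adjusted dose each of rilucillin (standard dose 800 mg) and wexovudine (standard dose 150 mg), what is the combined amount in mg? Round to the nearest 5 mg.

CrCl = (140 − 68) × 69.6 / (72 × 0.71) × 0.85 = 5011.2 / 51.12 × 0.85 ≈ 83.3 mL/min
CrCl ≈ 83 mL/min.
rilucillin: ≥ 70 mL/min → 100% of 800 mg = 800 mg.
wexovudine: ≥ 75 mL/min → 100% of 150 mg = 150 mg.
Total = 800 + 150 = 950 mg.

950 mg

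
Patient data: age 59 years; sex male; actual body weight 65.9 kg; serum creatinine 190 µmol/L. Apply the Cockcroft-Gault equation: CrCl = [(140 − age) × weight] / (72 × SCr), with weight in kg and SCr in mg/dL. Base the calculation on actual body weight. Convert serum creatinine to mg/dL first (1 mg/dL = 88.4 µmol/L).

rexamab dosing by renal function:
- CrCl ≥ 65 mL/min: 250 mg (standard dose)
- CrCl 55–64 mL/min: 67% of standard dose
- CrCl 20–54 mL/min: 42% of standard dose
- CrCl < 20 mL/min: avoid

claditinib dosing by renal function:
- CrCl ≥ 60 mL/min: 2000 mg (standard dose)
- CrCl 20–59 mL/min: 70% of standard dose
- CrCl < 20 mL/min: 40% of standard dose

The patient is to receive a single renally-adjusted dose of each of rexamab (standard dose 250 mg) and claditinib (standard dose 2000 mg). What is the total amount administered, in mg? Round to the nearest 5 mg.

1505 mg

SCr = 190 / 88.4 = 2.149 mg/dL
CrCl = (140 − 59) × 65.9 / (72 × 2.149) = 5337.9 / 154.73 ≈ 34.5 mL/min
CrCl ≈ 34 mL/min.
rexamab: 20–54 mL/min → 42% of 250 mg = 105 mg.
claditinib: 20–59 mL/min → 70% of 2000 mg = 1400 mg.
Total = 105 + 1400 = 1505 mg.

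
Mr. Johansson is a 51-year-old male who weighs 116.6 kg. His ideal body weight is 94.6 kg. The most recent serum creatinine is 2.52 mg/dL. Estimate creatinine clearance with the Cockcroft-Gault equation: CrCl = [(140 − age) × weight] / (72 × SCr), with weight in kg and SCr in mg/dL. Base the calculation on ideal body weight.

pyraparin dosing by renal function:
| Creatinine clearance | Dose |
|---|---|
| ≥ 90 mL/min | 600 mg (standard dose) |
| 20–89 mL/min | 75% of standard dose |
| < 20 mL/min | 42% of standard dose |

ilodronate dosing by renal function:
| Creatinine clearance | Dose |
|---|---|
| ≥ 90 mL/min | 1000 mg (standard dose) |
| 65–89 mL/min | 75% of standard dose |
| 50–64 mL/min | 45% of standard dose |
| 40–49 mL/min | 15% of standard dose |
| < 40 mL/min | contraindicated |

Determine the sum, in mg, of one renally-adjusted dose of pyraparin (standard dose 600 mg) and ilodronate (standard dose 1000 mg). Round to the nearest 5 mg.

600 mg

CrCl = (140 − 51) × 94.6 / (72 × 2.52) = 8419.4 / 181.44 ≈ 46.4 mL/min
CrCl ≈ 46 mL/min.
pyraparin: 20–89 mL/min → 75% of 600 mg = 450 mg.
ilodronate: 40–49 mL/min → 15% of 1000 mg = 150 mg.
Total = 450 + 150 = 600 mg.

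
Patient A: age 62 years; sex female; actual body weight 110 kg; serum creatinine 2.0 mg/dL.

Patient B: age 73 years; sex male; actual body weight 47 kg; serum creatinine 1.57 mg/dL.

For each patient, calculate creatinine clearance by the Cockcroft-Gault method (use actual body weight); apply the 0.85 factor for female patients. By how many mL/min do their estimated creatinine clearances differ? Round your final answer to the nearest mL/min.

23 mL/min

Patient A: CrCl = (140 − 62) × 110 / (72 × 2) × 0.85 = 8580.0 / 144.00 × 0.85 ≈ 50.6 mL/min
Patient B: CrCl = (140 − 73) × 47 / (72 × 1.57) = 3149.0 / 113.04 ≈ 27.9 mL/min
|50.6 − 27.9| = 22.7 mL/min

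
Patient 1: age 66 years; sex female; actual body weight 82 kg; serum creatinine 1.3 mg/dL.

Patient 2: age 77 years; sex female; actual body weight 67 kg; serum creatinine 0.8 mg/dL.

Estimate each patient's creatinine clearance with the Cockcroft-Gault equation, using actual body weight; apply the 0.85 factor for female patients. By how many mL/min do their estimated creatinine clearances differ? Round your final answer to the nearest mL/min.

Patient 1: CrCl = (140 − 66) × 82 / (72 × 1.3) × 0.85 = 6068.0 / 93.60 × 0.85 ≈ 55.1 mL/min
Patient 2: CrCl = (140 − 77) × 67 / (72 × 0.8) × 0.85 = 4221.0 / 57.60 × 0.85 ≈ 62.3 mL/min
|55.1 − 62.3| = 7.2 mL/min

7 mL/min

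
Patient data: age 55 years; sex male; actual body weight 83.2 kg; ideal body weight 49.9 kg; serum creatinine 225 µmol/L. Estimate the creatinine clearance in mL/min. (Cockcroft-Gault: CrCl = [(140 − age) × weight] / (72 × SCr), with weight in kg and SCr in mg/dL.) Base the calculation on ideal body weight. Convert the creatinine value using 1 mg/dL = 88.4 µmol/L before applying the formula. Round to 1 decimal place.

23.1 mL/min

SCr = 225 / 88.4 = 2.545 mg/dL
CrCl = (140 − 55) × 49.9 / (72 × 2.545) = 4241.5 / 183.24 ≈ 23.1 mL/min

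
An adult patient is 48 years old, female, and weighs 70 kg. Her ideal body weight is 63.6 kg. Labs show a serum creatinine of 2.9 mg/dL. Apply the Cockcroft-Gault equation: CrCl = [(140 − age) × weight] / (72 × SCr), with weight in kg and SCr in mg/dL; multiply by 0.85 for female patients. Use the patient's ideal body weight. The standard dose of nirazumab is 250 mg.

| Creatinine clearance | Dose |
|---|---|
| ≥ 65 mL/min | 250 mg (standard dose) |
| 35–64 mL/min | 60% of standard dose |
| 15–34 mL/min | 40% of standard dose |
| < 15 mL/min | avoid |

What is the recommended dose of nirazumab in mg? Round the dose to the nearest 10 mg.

100 mg

CrCl = (140 − 48) × 63.6 / (72 × 2.9) × 0.85 = 5851.2 / 208.80 × 0.85 ≈ 23.8 mL/min
CrCl ≈ 24 mL/min → bracket 15–34 mL/min.
40% of 250 mg = 100 mg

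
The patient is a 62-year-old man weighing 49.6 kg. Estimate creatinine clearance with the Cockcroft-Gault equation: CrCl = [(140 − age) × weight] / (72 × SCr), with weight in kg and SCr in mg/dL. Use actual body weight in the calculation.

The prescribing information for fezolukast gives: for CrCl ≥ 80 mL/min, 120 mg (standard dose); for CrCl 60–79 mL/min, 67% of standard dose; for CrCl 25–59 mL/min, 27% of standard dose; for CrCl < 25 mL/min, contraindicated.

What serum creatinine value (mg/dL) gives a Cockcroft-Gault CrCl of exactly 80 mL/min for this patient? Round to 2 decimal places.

0.67 mg/dL

Standard dose requires CrCl ≥ 80 mL/min.
Set (140 − 62) × 49.6 / (72 × SCr) = 80
SCr = (140 − 62) × 49.6 / (72 × 80) = 0.672 mg/dL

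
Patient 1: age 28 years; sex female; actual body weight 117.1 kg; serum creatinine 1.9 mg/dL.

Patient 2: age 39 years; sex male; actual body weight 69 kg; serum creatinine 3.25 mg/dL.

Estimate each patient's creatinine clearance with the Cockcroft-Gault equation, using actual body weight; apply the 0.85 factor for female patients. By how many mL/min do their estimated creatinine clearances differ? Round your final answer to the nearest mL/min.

52 mL/min

Patient 1: CrCl = (140 − 28) × 117.1 / (72 × 1.9) × 0.85 = 13115.2 / 136.80 × 0.85 ≈ 81.5 mL/min
Patient 2: CrCl = (140 − 39) × 69 / (72 × 3.25) = 6969.0 / 234.00 ≈ 29.8 mL/min
|81.5 − 29.8| = 51.7 mL/min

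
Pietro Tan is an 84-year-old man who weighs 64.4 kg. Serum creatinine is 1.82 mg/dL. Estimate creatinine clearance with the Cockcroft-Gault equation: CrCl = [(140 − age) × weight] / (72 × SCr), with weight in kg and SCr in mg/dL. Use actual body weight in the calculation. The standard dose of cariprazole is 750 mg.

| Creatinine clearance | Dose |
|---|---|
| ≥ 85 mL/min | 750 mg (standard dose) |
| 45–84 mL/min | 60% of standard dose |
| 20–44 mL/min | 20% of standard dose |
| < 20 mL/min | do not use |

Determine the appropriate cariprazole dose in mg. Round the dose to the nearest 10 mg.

150 mg

CrCl = (140 − 84) × 64.4 / (72 × 1.82) = 3606.4 / 131.04 ≈ 27.5 mL/min
CrCl ≈ 28 mL/min → bracket 20–44 mL/min.
20% of 750 mg = 150 mg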